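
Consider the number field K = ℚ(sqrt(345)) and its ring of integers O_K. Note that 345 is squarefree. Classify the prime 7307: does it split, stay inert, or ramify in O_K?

d = 345 ≡ 1 (mod 4), so O_K = ℤ[(1+√345)/2] and disc(K) = d = 345.
7307 ∤ 345, so 7307 is unramified.
Euler's criterion: 345^3653 mod 7307 = 1. Thus (345|7307) = 1.
(345/7307) = 1, so 7307 splits.

split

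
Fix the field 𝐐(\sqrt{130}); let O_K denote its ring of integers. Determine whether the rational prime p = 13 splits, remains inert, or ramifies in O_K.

13 is ramified

130 mod 4 = 2, hence disc K = 4·130 = 520 and O_K = ℤ[√130].
Ramification test: 13 | 520. The prime 13 ramifies in K.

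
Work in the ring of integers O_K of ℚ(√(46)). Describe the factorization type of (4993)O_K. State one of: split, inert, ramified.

split — (4993) = 𝔭₁𝔭₂ with 𝔭₁ ≠ 𝔭₂

Since 46 ≢ 1 mod 4, the ring of integers is ℤ[√46] with discriminant 4·46 = 184.
disc(K) = 184 is not divisible by 4993; 4993 is unramified.
Compute (46/4993) via Euler: 46^((4993-1)/2) mod 4993 = 1, so (46/4993) = 1.
d is a quadratic residue mod p, hence 4993 splits in O_K.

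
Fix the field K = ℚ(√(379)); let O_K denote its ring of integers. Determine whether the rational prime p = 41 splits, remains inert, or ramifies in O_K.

splits completely

379 mod 4 = 3, hence disc K = 4·379 = 1516 and O_K = ℤ[√379].
Since gcd(41, 1516) = 1 the prime 41 does not ramify.
Compute (379/41) via Euler: 10^((41-1)/2) mod 41 = 1, so (379/41) = 1.
d is a quadratic residue mod p, hence 41 splits in O_K.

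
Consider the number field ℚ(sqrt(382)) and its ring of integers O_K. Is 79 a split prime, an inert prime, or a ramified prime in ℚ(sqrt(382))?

d = 382 ≡ 2 (mod 4), so O_K = ℤ[√382] and disc(K) = 4d = 1528.
disc(K) = 1528 is not divisible by 79; 79 is unramified.
Euler's criterion: 382^39 mod 79 = 78. Thus (382|79) = -1.
(382/79) = -1, so 79 is inert.

inert — (79) stays prime in O_K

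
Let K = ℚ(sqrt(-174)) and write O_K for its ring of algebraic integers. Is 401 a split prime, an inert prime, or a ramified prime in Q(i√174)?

401 remains inert

d = -174 ≡ 2 (mod 4), so O_K = ℤ[√-174] and disc(K) = 4d = -696.
401 ∤ -696, so 401 is unramified.
Legendre symbol by Euler's criterion: (-174/401) ≡ (-174)^200 ≡ 400 (mod 401), i.e. (-174/401) = -1.
(-174/401) = -1, so 401 is inert.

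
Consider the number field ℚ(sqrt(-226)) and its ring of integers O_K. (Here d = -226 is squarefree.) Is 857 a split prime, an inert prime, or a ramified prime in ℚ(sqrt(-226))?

Since -226 ≢ 1 mod 4, the ring of integers is ℤ[√-226] with discriminant 4·(-226) = -904.
Since gcd(857, -904) = 1 the prime 857 does not ramify.
(-226/857) = 631^428 mod 857 = 856, giving Legendre symbol -1.
Legendre symbol -1 ⇒ 857 is inert.

inert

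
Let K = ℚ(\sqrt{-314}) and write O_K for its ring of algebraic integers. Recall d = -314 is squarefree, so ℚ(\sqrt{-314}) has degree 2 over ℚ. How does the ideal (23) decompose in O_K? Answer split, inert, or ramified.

Since -314 ≢ 1 mod 4, the ring of integers is ℤ[√-314] with discriminant 4·(-314) = -1256.
23 ∤ -1256, so 23 is unramified.
Compute (-314/23) via Euler: 8^((23-1)/2) mod 23 = 1, so (-314/23) = 1.
Legendre symbol 1 ⇒ 23 is split.

split — (23) = 𝔭₁𝔭₂ with 𝔭₁ ≠ 𝔭₂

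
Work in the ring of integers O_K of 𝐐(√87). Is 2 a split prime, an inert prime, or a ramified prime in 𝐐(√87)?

ramified — (2) = 𝔭²

87 mod 4 = 3, hence disc K = 4·87 = 348 and O_K = ℤ[√87].
Ramification test: 2 | 348. The prime 2 ramifies in K.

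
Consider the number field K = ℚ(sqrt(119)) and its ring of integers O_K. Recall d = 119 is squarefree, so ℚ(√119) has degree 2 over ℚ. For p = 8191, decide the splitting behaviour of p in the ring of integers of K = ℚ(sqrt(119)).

119 mod 4 = 3, hence disc K = 4·119 = 476 and O_K = ℤ[√119].
8191 ∤ 476, so 8191 is unramified.
Compute (119/8191) via Euler: 119^((8191-1)/2) mod 8191 = 1, so (119/8191) = 1.
Legendre symbol 1 ⇒ 8191 is split.

8191 splits in O_K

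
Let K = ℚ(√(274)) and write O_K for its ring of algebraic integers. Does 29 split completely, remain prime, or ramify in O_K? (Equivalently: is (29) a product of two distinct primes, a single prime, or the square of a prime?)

29 splits in O_K

Since 274 ≢ 1 mod 4, the ring of integers is ℤ[√274] with discriminant 4·274 = 1096.
29 ∤ 1096, so 29 is unramified.
Compute (274/29) via Euler: 13^((29-1)/2) mod 29 = 1, so (274/29) = 1.
Legendre symbol 1 ⇒ 29 is split.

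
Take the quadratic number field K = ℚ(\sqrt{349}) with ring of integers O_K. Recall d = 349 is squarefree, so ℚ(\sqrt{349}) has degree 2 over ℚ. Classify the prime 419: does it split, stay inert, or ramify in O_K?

p splits

d = 349 ≡ 1 (mod 4), so O_K = ℤ[(1+√349)/2] and disc(K) = d = 349.
Since gcd(419, 349) = 1 the prime 419 does not ramify.
Legendre symbol by Euler's criterion: (349/419) ≡ 349^209 ≡ 1 (mod 419), i.e. (349/419) = 1.
Legendre symbol 1 ⇒ 419 is split.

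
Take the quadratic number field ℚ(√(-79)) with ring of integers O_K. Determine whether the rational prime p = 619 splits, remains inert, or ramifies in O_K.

619 remains inert

Since -79 ≡ 1 mod 4, the ring of integers is ℤ[(1+√-79)/2] with discriminant -79.
Since gcd(619, -79) = 1 the prime 619 does not ramify.
Compute (-79/619) via Euler: 540^((619-1)/2) mod 619 = 618, so (-79/619) = -1.
Legendre symbol -1 ⇒ 619 is inert.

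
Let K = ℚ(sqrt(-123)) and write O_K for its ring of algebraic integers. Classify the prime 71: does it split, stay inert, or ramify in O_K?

-123 mod 4 = 1, hence disc K = -123 and O_K = ℤ[(1+√-123)/2].
Since gcd(71, -123) = 1 the prime 71 does not ramify.
(-123/71) = 19^35 mod 71 = 1, giving Legendre symbol 1.
(-123/71) = 1, so 71 splits.

p splits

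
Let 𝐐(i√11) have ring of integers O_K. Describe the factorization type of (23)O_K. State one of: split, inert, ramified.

-11 mod 4 = 1, hence disc K = -11 and O_K = ℤ[(1+√-11)/2].
Since gcd(23, -11) = 1 the prime 23 does not ramify.
(-11/23) = 12^11 mod 23 = 1, giving Legendre symbol 1.
(-11/23) = 1, so 23 splits.

23 splits in O_K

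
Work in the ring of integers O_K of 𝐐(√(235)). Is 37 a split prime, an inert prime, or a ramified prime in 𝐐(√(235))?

inert

d = 235 ≡ 3 (mod 4), so O_K = ℤ[√235] and disc(K) = 4d = 940.
Since gcd(37, 940) = 1 the prime 37 does not ramify.
Legendre symbol by Euler's criterion: (235/37) ≡ 235^18 ≡ 36 (mod 37), i.e. (235/37) = -1.
Legendre symbol -1 ⇒ 37 is inert.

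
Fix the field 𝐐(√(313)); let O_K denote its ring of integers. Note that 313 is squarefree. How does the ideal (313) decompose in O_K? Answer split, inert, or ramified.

ramified

313 mod 4 = 1, hence disc K = 313 and O_K = ℤ[(1+√313)/2].
Ramification test: 313 | 313. The prime 313 ramifies in K.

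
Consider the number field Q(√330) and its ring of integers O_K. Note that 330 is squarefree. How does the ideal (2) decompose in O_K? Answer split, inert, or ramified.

p ramifies

d = 330 ≡ 2 (mod 4), so O_K = ℤ[√330] and disc(K) = 4d = 1320.
Ramification test: 2 | 1320. The prime 2 ramifies in K.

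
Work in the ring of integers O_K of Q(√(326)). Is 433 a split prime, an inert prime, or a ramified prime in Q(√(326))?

p is inert

Since 326 ≢ 1 mod 4, the ring of integers is ℤ[√326] with discriminant 4·326 = 1304.
disc(K) = 1304 is not divisible by 433; 433 is unramified.
Legendre symbol by Euler's criterion: (326/433) ≡ 326^216 ≡ 432 (mod 433), i.e. (326/433) = -1.
d is a non-residue mod p, hence 433 remains inert in O_K.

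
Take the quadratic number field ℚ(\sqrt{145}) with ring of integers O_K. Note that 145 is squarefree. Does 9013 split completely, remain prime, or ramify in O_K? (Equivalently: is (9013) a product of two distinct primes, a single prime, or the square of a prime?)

remains prime (inert)

145 mod 4 = 1, hence disc K = 145 and O_K = ℤ[(1+√145)/2].
Since gcd(9013, 145) = 1 the prime 9013 does not ramify.
Euler's criterion: 145^4506 mod 9013 = 9012. Thus (145|9013) = -1.
Legendre symbol -1 ⇒ 9013 is inert.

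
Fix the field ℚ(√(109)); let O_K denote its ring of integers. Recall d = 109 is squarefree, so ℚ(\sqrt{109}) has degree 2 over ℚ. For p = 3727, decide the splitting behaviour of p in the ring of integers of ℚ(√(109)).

d = 109 ≡ 1 (mod 4), so O_K = ℤ[(1+√109)/2] and disc(K) = d = 109.
3727 ∤ 109, so 3727 is unramified.
(109/3727) = 109^1863 mod 3727 = 1, giving Legendre symbol 1.
(109/3727) = 1, so 3727 splits.

split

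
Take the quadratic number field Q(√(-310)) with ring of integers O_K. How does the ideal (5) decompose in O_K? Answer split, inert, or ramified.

d = -310 ≡ 2 (mod 4), so O_K = ℤ[√-310] and disc(K) = 4d = -1240.
disc(K) = -1240 = 5·(-248), so p = 5 is ramified.

ramified — (5) = 𝔭²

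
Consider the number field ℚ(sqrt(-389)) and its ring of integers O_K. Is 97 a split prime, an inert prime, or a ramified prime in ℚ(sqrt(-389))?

d = -389 ≡ 3 (mod 4), so O_K = ℤ[√-389] and disc(K) = 4d = -1556.
disc(K) = -1556 is not divisible by 97; 97 is unramified.
(-389/97) = 96^48 mod 97 = 1, giving Legendre symbol 1.
Legendre symbol 1 ⇒ 97 is split.

97 splits in O_K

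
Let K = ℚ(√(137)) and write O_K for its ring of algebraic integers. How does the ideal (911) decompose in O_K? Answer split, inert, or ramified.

d = 137 ≡ 1 (mod 4), so O_K = ℤ[(1+√137)/2] and disc(K) = d = 137.
911 ∤ 137, so 911 is unramified.
Compute (137/911) via Euler: 137^((911-1)/2) mod 911 = 910, so (137/911) = -1.
(137/911) = -1, so 911 is inert.

911 remains inert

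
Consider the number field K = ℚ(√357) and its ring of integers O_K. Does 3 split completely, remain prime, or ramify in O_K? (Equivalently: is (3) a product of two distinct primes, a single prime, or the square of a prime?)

357 mod 4 = 1, hence disc K = 357 and O_K = ℤ[(1+√357)/2].
disc(K) = 357 = 3·119, so p = 3 is ramified.

ramified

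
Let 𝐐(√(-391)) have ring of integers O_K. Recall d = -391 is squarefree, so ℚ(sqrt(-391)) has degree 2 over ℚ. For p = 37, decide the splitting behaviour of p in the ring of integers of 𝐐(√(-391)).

p splits

Since -391 ≡ 1 mod 4, the ring of integers is ℤ[(1+√-391)/2] with discriminant -391.
disc(K) = -391 is not divisible by 37; 37 is unramified.
Legendre symbol by Euler's criterion: (-391/37) ≡ (-391)^18 ≡ 1 (mod 37), i.e. (-391/37) = 1.
(-391/37) = 1, so 37 splits.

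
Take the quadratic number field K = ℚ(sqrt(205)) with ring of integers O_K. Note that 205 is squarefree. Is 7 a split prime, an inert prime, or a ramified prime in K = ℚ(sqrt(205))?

7 splits in O_K

205 mod 4 = 1, hence disc K = 205 and O_K = ℤ[(1+√205)/2].
disc(K) = 205 is not divisible by 7; 7 is unramified.
(205/7) = 2^3 mod 7 = 1, giving Legendre symbol 1.
(205/7) = 1, so 7 splits.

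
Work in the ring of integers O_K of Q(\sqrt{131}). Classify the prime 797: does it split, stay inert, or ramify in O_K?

d = 131 ≡ 3 (mod 4), so O_K = ℤ[√131] and disc(K) = 4d = 524.
797 ∤ 524, so 797 is unramified.
(131/797) = 131^398 mod 797 = 1, giving Legendre symbol 1.
(131/797) = 1, so 797 splits.

p splits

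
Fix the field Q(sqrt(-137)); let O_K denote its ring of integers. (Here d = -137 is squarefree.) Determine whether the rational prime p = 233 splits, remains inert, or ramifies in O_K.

233 remains inert

-137 mod 4 = 3, hence disc K = 4·(-137) = -548 and O_K = ℤ[√-137].
233 ∤ -548, so 233 is unramified.
(-137/233) = 96^116 mod 233 = 232, giving Legendre symbol -1.
(-137/233) = -1, so 233 is inert.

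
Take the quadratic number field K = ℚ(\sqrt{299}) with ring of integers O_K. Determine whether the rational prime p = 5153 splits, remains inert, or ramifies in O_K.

p is inert

d = 299 ≡ 3 (mod 4), so O_K = ℤ[√299] and disc(K) = 4d = 1196.
Since gcd(5153, 1196) = 1 the prime 5153 does not ramify.
Compute (299/5153) via Euler: 299^((5153-1)/2) mod 5153 = 5152, so (299/5153) = -1.
(299/5153) = -1, so 5153 is inert.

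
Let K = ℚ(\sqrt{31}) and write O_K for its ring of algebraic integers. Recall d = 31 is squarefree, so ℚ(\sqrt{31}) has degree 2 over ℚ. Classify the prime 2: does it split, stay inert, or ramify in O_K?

ramified — (2) = 𝔭²

Since 31 ≢ 1 mod 4, the ring of integers is ℤ[√31] with discriminant 4·31 = 124.
2 divides disc(K) = 124, so 2 ramifies.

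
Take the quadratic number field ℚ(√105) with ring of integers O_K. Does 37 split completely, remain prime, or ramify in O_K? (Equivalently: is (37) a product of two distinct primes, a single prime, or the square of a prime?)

inert — (37) stays prime in O_K

d = 105 ≡ 1 (mod 4), so O_K = ℤ[(1+√105)/2] and disc(K) = d = 105.
disc(K) = 105 is not divisible by 37; 37 is unramified.
Legendre symbol by Euler's criterion: (105/37) ≡ 105^18 ≡ 36 (mod 37), i.e. (105/37) = -1.
d is a non-residue mod p, hence 37 remains inert in O_K.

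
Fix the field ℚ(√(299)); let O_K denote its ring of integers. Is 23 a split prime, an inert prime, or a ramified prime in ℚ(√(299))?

p ramifies

d = 299 ≡ 3 (mod 4), so O_K = ℤ[√299] and disc(K) = 4d = 1196.
23 divides disc(K) = 1196, so 23 ramifies.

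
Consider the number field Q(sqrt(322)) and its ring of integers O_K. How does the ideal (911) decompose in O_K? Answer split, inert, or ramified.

Since 322 ≢ 1 mod 4, the ring of integers is ℤ[√322] with discriminant 4·322 = 1288.
Since gcd(911, 1288) = 1 the prime 911 does not ramify.
Compute (322/911) via Euler: 322^((911-1)/2) mod 911 = 910, so (322/911) = -1.
Legendre symbol -1 ⇒ 911 is inert.

inert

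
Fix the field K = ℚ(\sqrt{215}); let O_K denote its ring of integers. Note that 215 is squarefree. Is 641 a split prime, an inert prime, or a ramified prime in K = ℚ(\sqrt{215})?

inert

215 mod 4 = 3, hence disc K = 4·215 = 860 and O_K = ℤ[√215].
disc(K) = 860 is not divisible by 641; 641 is unramified.
Compute (215/641) via Euler: 215^((641-1)/2) mod 641 = 640, so (215/641) = -1.
d is a non-residue mod p, hence 641 remains inert in O_K.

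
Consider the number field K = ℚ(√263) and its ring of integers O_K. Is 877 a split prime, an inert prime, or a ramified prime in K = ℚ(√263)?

Since 263 ≢ 1 mod 4, the ring of integers is ℤ[√263] with discriminant 4·263 = 1052.
disc(K) = 1052 is not divisible by 877; 877 is unramified.
Euler's criterion: 263^438 mod 877 = 1. Thus (263|877) = 1.
Legendre symbol 1 ⇒ 877 is split.

splits completely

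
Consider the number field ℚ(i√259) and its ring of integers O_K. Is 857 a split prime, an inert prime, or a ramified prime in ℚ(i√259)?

857 splits in O_K

d = -259 ≡ 1 (mod 4), so O_K = ℤ[(1+√-259)/2] and disc(K) = d = -259.
disc(K) = -259 is not divisible by 857; 857 is unramified.
(-259/857) = 598^428 mod 857 = 1, giving Legendre symbol 1.
Legendre symbol 1 ⇒ 857 is split.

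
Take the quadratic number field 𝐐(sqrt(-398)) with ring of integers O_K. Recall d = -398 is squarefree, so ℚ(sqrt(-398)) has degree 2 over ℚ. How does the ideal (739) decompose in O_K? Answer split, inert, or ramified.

739 splits in O_K

-398 mod 4 = 2, hence disc K = 4·(-398) = -1592 and O_K = ℤ[√-398].
739 ∤ -1592, so 739 is unramified.
(-398/739) = 341^369 mod 739 = 1, giving Legendre symbol 1.
Legendre symbol 1 ⇒ 739 is split.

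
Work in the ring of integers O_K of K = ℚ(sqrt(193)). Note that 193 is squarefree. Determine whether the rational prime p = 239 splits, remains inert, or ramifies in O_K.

split

193 mod 4 = 1, hence disc K = 193 and O_K = ℤ[(1+√193)/2].
Since gcd(239, 193) = 1 the prime 239 does not ramify.
Legendre symbol by Euler's criterion: (193/239) ≡ 193^119 ≡ 1 (mod 239), i.e. (193/239) = 1.
Legendre symbol 1 ⇒ 239 is split.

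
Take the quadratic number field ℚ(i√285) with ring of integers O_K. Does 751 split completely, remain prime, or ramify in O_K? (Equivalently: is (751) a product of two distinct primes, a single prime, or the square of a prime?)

split

Since -285 ≢ 1 mod 4, the ring of integers is ℤ[√-285] with discriminant 4·(-285) = -1140.
Since gcd(751, -1140) = 1 the prime 751 does not ramify.
Euler's criterion: (-285)^375 mod 751 = 1. Thus (-285|751) = 1.
Legendre symbol 1 ⇒ 751 is split.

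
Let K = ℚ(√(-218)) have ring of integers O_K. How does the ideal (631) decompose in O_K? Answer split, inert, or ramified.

-218 mod 4 = 2, hence disc K = 4·(-218) = -872 and O_K = ℤ[√-218].
631 ∤ -872, so 631 is unramified.
Euler's criterion: (-218)^315 mod 631 = 1. Thus (-218|631) = 1.
(-218/631) = 1, so 631 splits.

split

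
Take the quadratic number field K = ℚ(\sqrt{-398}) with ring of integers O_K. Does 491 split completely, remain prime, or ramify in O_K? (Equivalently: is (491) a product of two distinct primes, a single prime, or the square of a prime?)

Since -398 ≢ 1 mod 4, the ring of integers is ℤ[√-398] with discriminant 4·(-398) = -1592.
491 ∤ -1592, so 491 is unramified.
(-398/491) = 93^245 mod 491 = 1, giving Legendre symbol 1.
Legendre symbol 1 ⇒ 491 is split.

split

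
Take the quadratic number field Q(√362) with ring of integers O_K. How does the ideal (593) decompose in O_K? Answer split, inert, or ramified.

d = 362 ≡ 2 (mod 4), so O_K = ℤ[√362] and disc(K) = 4d = 1448.
Since gcd(593, 1448) = 1 the prime 593 does not ramify.
Legendre symbol by Euler's criterion: (362/593) ≡ 362^296 ≡ 592 (mod 593), i.e. (362/593) = -1.
d is a non-residue mod p, hence 593 remains inert in O_K.

p is inert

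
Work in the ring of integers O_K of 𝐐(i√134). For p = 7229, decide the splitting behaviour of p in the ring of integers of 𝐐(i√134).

p is inert

-134 mod 4 = 2, hence disc K = 4·(-134) = -536 and O_K = ℤ[√-134].
Since gcd(7229, -536) = 1 the prime 7229 does not ramify.
Legendre symbol by Euler's criterion: (-134/7229) ≡ (-134)^3614 ≡ 7228 (mod 7229), i.e. (-134/7229) = -1.
(-134/7229) = -1, so 7229 is inert.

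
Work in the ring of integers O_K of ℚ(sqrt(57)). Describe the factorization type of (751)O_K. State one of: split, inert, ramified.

57 mod 4 = 1, hence disc K = 57 and O_K = ℤ[(1+√57)/2].
751 ∤ 57, so 751 is unramified.
Compute (57/751) via Euler: 57^((751-1)/2) mod 751 = 750, so (57/751) = -1.
d is a non-residue mod p, hence 751 remains inert in O_K.

remains prime (inert)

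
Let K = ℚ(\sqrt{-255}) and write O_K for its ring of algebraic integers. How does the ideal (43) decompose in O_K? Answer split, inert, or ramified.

inert — (43) stays prime in O_K

-255 mod 4 = 1, hence disc K = -255 and O_K = ℤ[(1+√-255)/2].
Since gcd(43, -255) = 1 the prime 43 does not ramify.
Legendre symbol by Euler's criterion: (-255/43) ≡ (-255)^21 ≡ 42 (mod 43), i.e. (-255/43) = -1.
d is a non-residue mod p, hence 43 remains inert in O_K.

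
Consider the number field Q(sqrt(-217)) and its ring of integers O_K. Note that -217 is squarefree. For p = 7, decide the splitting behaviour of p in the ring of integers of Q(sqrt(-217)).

ramifies in O_K

Since -217 ≢ 1 mod 4, the ring of integers is ℤ[√-217] with discriminant 4·(-217) = -868.
disc(K) = -868 = 7·(-124), so p = 7 is ramified.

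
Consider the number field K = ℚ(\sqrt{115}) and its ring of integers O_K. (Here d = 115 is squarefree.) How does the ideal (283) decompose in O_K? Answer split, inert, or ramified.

283 remains inert

Since 115 ≢ 1 mod 4, the ring of integers is ℤ[√115] with discriminant 4·115 = 460.
Since gcd(283, 460) = 1 the prime 283 does not ramify.
Compute (115/283) via Euler: 115^((283-1)/2) mod 283 = 282, so (115/283) = -1.
Legendre symbol -1 ⇒ 283 is inert.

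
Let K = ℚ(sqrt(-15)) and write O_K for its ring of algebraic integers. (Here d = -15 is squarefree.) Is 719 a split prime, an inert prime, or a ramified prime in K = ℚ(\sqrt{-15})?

d = -15 ≡ 1 (mod 4), so O_K = ℤ[(1+√-15)/2] and disc(K) = d = -15.
disc(K) = -15 is not divisible by 719; 719 is unramified.
Legendre symbol by Euler's criterion: (-15/719) ≡ (-15)^359 ≡ 718 (mod 719), i.e. (-15/719) = -1.
Legendre symbol -1 ⇒ 719 is inert.

inert — (719) stays prime in O_K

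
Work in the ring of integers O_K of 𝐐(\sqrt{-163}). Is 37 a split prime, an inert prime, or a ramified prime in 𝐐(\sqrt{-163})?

-163 mod 4 = 1, hence disc K = -163 and O_K = ℤ[(1+√-163)/2].
disc(K) = -163 is not divisible by 37; 37 is unramified.
Legendre symbol by Euler's criterion: (-163/37) ≡ (-163)^18 ≡ 36 (mod 37), i.e. (-163/37) = -1.
Legendre symbol -1 ⇒ 37 is inert.

inert — (37) stays prime in O_K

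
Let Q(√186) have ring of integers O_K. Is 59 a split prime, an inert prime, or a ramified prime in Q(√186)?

186 mod 4 = 2, hence disc K = 4·186 = 744 and O_K = ℤ[√186].
disc(K) = 744 is not divisible by 59; 59 is unramified.
(186/59) = 9^29 mod 59 = 1, giving Legendre symbol 1.
(186/59) = 1, so 59 splits.

59 splits in O_K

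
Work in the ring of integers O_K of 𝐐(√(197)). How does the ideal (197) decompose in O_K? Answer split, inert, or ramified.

p ramifies

d = 197 ≡ 1 (mod 4), so O_K = ℤ[(1+√197)/2] and disc(K) = d = 197.
197 divides disc(K) = 197, so 197 ramifies.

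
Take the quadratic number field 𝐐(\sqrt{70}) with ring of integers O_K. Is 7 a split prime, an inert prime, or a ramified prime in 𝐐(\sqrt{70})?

d = 70 ≡ 2 (mod 4), so O_K = ℤ[√70] and disc(K) = 4d = 280.
disc(K) = 280 = 7·40, so p = 7 is ramified.

ramifies in O_K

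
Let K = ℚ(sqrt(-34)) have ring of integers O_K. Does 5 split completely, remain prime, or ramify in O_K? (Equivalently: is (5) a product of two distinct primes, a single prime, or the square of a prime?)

-34 mod 4 = 2, hence disc K = 4·(-34) = -136 and O_K = ℤ[√-34].
Since gcd(5, -136) = 1 the prime 5 does not ramify.
Legendre symbol by Euler's criterion: (-34/5) ≡ (-34)^2 ≡ 1 (mod 5), i.e. (-34/5) = 1.
(-34/5) = 1, so 5 splits.

splits completely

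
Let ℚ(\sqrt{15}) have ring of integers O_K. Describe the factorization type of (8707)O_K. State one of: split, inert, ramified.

d = 15 ≡ 3 (mod 4), so O_K = ℤ[√15] and disc(K) = 4d = 60.
8707 ∤ 60, so 8707 is unramified.
Euler's criterion: 15^4353 mod 8707 = 1. Thus (15|8707) = 1.
(15/8707) = 1, so 8707 splits.

split — (8707) = 𝔭₁𝔭₂ with 𝔭₁ ≠ 𝔭₂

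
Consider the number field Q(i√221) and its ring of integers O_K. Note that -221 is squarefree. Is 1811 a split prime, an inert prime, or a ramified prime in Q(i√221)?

inert — (1811) stays prime in O_K

-221 mod 4 = 3, hence disc K = 4·(-221) = -884 and O_K = ℤ[√-221].
disc(K) = -884 is not divisible by 1811; 1811 is unramified.
Legendre symbol by Euler's criterion: (-221/1811) ≡ (-221)^905 ≡ 1810 (mod 1811), i.e. (-221/1811) = -1.
Legendre symbol -1 ⇒ 1811 is inert.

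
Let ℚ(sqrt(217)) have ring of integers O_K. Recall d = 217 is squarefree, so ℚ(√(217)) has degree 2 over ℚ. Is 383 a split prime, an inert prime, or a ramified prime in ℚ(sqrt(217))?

split — (383) = 𝔭₁𝔭₂ with 𝔭₁ ≠ 𝔭₂

217 mod 4 = 1, hence disc K = 217 and O_K = ℤ[(1+√217)/2].
383 ∤ 217, so 383 is unramified.
Legendre symbol by Euler's criterion: (217/383) ≡ 217^191 ≡ 1 (mod 383), i.e. (217/383) = 1.
(217/383) = 1, so 383 splits.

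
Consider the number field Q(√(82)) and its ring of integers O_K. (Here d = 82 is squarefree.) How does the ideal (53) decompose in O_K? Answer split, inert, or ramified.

Since 82 ≢ 1 mod 4, the ring of integers is ℤ[√82] with discriminant 4·82 = 328.
Since gcd(53, 328) = 1 the prime 53 does not ramify.
Legendre symbol by Euler's criterion: (82/53) ≡ 82^26 ≡ 1 (mod 53), i.e. (82/53) = 1.
Legendre symbol 1 ⇒ 53 is split.

splits completely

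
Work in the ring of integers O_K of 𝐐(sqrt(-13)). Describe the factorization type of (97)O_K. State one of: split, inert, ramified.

-13 mod 4 = 3, hence disc K = 4·(-13) = -52 and O_K = ℤ[√-13].
Since gcd(97, -52) = 1 the prime 97 does not ramify.
(-13/97) = 84^48 mod 97 = 96, giving Legendre symbol -1.
(-13/97) = -1, so 97 is inert.

97 remains inert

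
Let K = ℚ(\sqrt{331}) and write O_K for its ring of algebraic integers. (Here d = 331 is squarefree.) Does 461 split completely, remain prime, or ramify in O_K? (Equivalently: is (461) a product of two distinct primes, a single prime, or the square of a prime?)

Since 331 ≢ 1 mod 4, the ring of integers is ℤ[√331] with discriminant 4·331 = 1324.
disc(K) = 1324 is not divisible by 461; 461 is unramified.
Legendre symbol by Euler's criterion: (331/461) ≡ 331^230 ≡ 1 (mod 461), i.e. (331/461) = 1.
(331/461) = 1, so 461 splits.

p splits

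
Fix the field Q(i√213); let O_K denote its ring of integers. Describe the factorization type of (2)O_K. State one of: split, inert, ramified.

ramified — (2) = 𝔭²

d = -213 ≡ 3 (mod 4), so O_K = ℤ[√-213] and disc(K) = 4d = -852.
Ramification test: 2 | -852. The prime 2 ramifies in K.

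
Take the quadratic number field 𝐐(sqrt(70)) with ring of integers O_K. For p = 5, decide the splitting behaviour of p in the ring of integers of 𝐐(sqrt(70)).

70 mod 4 = 2, hence disc K = 4·70 = 280 and O_K = ℤ[√70].
Ramification test: 5 | 280. The prime 5 ramifies in K.

ramified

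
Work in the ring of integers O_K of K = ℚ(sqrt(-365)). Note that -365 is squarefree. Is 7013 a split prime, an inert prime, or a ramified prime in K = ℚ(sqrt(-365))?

Since -365 ≢ 1 mod 4, the ring of integers is ℤ[√-365] with discriminant 4·(-365) = -1460.
7013 ∤ -1460, so 7013 is unramified.
Euler's criterion: (-365)^3506 mod 7013 = 1. Thus (-365|7013) = 1.
d is a quadratic residue mod p, hence 7013 splits in O_K.

7013 splits in O_K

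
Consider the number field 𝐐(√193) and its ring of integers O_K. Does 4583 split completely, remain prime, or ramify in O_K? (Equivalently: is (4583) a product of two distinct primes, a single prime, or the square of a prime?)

193 mod 4 = 1, hence disc K = 193 and O_K = ℤ[(1+√193)/2].
disc(K) = 193 is not divisible by 4583; 4583 is unramified.
Compute (193/4583) via Euler: 193^((4583-1)/2) mod 4583 = 1, so (193/4583) = 1.
Legendre symbol 1 ⇒ 4583 is split.

split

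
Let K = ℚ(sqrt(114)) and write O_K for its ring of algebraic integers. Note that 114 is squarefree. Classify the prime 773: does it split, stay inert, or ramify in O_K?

p is inert

Since 114 ≢ 1 mod 4, the ring of integers is ℤ[√114] with discriminant 4·114 = 456.
Since gcd(773, 456) = 1 the prime 773 does not ramify.
Euler's criterion: 114^386 mod 773 = 772. Thus (114|773) = -1.
Legendre symbol -1 ⇒ 773 is inert.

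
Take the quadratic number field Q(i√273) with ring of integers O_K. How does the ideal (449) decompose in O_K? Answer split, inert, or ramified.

splits completely

Since -273 ≢ 1 mod 4, the ring of integers is ℤ[√-273] with discriminant 4·(-273) = -1092.
disc(K) = -1092 is not divisible by 449; 449 is unramified.
Legendre symbol by Euler's criterion: (-273/449) ≡ (-273)^224 ≡ 1 (mod 449), i.e. (-273/449) = 1.
Legendre symbol 1 ⇒ 449 is split.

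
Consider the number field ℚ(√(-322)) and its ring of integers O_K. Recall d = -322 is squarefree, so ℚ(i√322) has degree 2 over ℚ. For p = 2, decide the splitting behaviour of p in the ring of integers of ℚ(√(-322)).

-322 mod 4 = 2, hence disc K = 4·(-322) = -1288 and O_K = ℤ[√-322].
Ramification test: 2 | -1288. The prime 2 ramifies in K.

ramified — (2) = 𝔭²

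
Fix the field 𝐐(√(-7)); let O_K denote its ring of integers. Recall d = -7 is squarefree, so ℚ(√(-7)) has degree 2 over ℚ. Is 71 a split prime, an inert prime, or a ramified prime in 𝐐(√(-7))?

d = -7 ≡ 1 (mod 4), so O_K = ℤ[(1+√-7)/2] and disc(K) = d = -7.
disc(K) = -7 is not divisible by 71; 71 is unramified.
Legendre symbol by Euler's criterion: (-7/71) ≡ (-7)^35 ≡ 1 (mod 71), i.e. (-7/71) = 1.
d is a quadratic residue mod p, hence 71 splits in O_K.

p splits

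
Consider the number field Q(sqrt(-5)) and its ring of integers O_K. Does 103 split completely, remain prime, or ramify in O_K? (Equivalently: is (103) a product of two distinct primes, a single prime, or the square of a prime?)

Since -5 ≢ 1 mod 4, the ring of integers is ℤ[√-5] with discriminant 4·(-5) = -20.
disc(K) = -20 is not divisible by 103; 103 is unramified.
Euler's criterion: (-5)^51 mod 103 = 1. Thus (-5|103) = 1.
(-5/103) = 1, so 103 splits.

splits completely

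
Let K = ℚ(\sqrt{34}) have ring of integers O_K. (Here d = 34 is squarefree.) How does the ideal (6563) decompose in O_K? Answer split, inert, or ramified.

d = 34 ≡ 2 (mod 4), so O_K = ℤ[√34] and disc(K) = 4d = 136.
Since gcd(6563, 136) = 1 the prime 6563 does not ramify.
Legendre symbol by Euler's criterion: (34/6563) ≡ 34^3281 ≡ 6562 (mod 6563), i.e. (34/6563) = -1.
Legendre symbol -1 ⇒ 6563 is inert.

p is inert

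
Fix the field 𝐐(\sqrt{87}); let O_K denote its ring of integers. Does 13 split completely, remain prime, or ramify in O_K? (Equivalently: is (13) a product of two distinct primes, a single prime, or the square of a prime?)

splits completely

87 mod 4 = 3, hence disc K = 4·87 = 348 and O_K = ℤ[√87].
Since gcd(13, 348) = 1 the prime 13 does not ramify.
Compute (87/13) via Euler: 9^((13-1)/2) mod 13 = 1, so (87/13) = 1.
d is a quadratic residue mod p, hence 13 splits in O_K.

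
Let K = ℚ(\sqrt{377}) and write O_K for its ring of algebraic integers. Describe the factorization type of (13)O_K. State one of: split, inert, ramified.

ramified — (13) = 𝔭²

d = 377 ≡ 1 (mod 4), so O_K = ℤ[(1+√377)/2] and disc(K) = d = 377.
13 divides disc(K) = 377, so 13 ramifies.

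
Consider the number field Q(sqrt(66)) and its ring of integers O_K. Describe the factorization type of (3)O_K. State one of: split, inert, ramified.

66 mod 4 = 2, hence disc K = 4·66 = 264 and O_K = ℤ[√66].
Ramification test: 3 | 264. The prime 3 ramifies in K.

ramifies in O_K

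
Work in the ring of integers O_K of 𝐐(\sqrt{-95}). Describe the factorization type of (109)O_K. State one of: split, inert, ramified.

-95 mod 4 = 1, hence disc K = -95 and O_K = ℤ[(1+√-95)/2].
Since gcd(109, -95) = 1 the prime 109 does not ramify.
Euler's criterion: (-95)^54 mod 109 = 108. Thus (-95|109) = -1.
Legendre symbol -1 ⇒ 109 is inert.

remains prime (inert)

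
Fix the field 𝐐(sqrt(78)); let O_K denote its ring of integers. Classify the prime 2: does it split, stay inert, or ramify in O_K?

d = 78 ≡ 2 (mod 4), so O_K = ℤ[√78] and disc(K) = 4d = 312.
disc(K) = 312 = 2·156, so p = 2 is ramified.

ramified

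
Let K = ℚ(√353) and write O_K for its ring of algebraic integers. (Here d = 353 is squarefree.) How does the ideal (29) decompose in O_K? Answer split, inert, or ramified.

p splits

Since 353 ≡ 1 mod 4, the ring of integers is ℤ[(1+√353)/2] with discriminant 353.
29 ∤ 353, so 29 is unramified.
Legendre symbol by Euler's criterion: (353/29) ≡ 353^14 ≡ 1 (mod 29), i.e. (353/29) = 1.
Legendre symbol 1 ⇒ 29 is split.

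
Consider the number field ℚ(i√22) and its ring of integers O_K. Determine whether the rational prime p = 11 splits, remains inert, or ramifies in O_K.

Since -22 ≢ 1 mod 4, the ring of integers is ℤ[√-22] with discriminant 4·(-22) = -88.
disc(K) = -88 = 11·(-8), so p = 11 is ramified.

ramified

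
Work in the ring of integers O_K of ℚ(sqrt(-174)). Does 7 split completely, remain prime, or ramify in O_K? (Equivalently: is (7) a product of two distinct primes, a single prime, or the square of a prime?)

split

d = -174 ≡ 2 (mod 4), so O_K = ℤ[√-174] and disc(K) = 4d = -696.
disc(K) = -696 is not divisible by 7; 7 is unramified.
Compute (-174/7) via Euler: 1^((7-1)/2) mod 7 = 1, so (-174/7) = 1.
(-174/7) = 1, so 7 splits.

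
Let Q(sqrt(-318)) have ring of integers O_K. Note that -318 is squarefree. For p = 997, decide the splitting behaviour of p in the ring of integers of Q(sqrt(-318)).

inert — (997) stays prime in O_K

Since -318 ≢ 1 mod 4, the ring of integers is ℤ[√-318] with discriminant 4·(-318) = -1272.
997 ∤ -1272, so 997 is unramified.
Legendre symbol by Euler's criterion: (-318/997) ≡ (-318)^498 ≡ 996 (mod 997), i.e. (-318/997) = -1.
Legendre symbol -1 ⇒ 997 is inert.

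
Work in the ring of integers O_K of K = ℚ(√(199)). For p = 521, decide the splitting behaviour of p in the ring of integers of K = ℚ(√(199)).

split — (521) = 𝔭₁𝔭₂ with 𝔭₁ ≠ 𝔭₂

Since 199 ≢ 1 mod 4, the ring of integers is ℤ[√199] with discriminant 4·199 = 796.
disc(K) = 796 is not divisible by 521; 521 is unramified.
(199/521) = 199^260 mod 521 = 1, giving Legendre symbol 1.
d is a quadratic residue mod p, hence 521 splits in O_K.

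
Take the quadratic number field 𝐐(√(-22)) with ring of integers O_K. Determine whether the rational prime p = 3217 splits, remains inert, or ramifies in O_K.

Since -22 ≢ 1 mod 4, the ring of integers is ℤ[√-22] with discriminant 4·(-22) = -88.
disc(K) = -88 is not divisible by 3217; 3217 is unramified.
(-22/3217) = 3195^1608 mod 3217 = 1, giving Legendre symbol 1.
Legendre symbol 1 ⇒ 3217 is split.

3217 splits in O_K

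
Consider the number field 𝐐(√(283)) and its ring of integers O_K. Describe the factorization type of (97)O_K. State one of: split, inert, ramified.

Since 283 ≢ 1 mod 4, the ring of integers is ℤ[√283] with discriminant 4·283 = 1132.
97 ∤ 1132, so 97 is unramified.
Compute (283/97) via Euler: 89^((97-1)/2) mod 97 = 1, so (283/97) = 1.
d is a quadratic residue mod p, hence 97 splits in O_K.

split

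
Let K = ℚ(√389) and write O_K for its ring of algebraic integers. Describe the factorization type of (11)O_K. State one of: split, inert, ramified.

split

389 mod 4 = 1, hence disc K = 389 and O_K = ℤ[(1+√389)/2].
Since gcd(11, 389) = 1 the prime 11 does not ramify.
(389/11) = 4^5 mod 11 = 1, giving Legendre symbol 1.
(389/11) = 1, so 11 splits.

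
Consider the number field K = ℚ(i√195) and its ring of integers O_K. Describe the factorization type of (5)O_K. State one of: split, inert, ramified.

5 is ramified

d = -195 ≡ 1 (mod 4), so O_K = ℤ[(1+√-195)/2] and disc(K) = d = -195.
Ramification test: 5 | -195. The prime 5 ramifies in K.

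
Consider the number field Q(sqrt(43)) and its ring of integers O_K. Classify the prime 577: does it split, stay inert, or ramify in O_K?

inert — (577) stays prime in O_K

Since 43 ≢ 1 mod 4, the ring of integers is ℤ[√43] with discriminant 4·43 = 172.
577 ∤ 172, so 577 is unramified.
Compute (43/577) via Euler: 43^((577-1)/2) mod 577 = 576, so (43/577) = -1.
(43/577) = -1, so 577 is inert.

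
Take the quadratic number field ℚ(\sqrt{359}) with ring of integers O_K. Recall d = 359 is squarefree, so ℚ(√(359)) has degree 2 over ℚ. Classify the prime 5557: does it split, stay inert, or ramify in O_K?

d = 359 ≡ 3 (mod 4), so O_K = ℤ[√359] and disc(K) = 4d = 1436.
5557 ∤ 1436, so 5557 is unramified.
(359/5557) = 359^2778 mod 5557 = 5556, giving Legendre symbol -1.
d is a non-residue mod p, hence 5557 remains inert in O_K.

inert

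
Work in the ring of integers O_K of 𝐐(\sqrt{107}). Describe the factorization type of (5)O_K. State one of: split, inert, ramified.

p is inert

107 mod 4 = 3, hence disc K = 4·107 = 428 and O_K = ℤ[√107].
5 ∤ 428, so 5 is unramified.
Legendre symbol by Euler's criterion: (107/5) ≡ 107^2 ≡ 4 (mod 5), i.e. (107/5) = -1.
(107/5) = -1, so 5 is inert.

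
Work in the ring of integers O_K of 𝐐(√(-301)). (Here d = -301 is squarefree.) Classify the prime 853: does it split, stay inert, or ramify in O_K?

d = -301 ≡ 3 (mod 4), so O_K = ℤ[√-301] and disc(K) = 4d = -1204.
853 ∤ -1204, so 853 is unramified.
Euler's criterion: (-301)^426 mod 853 = 852. Thus (-301|853) = -1.
Legendre symbol -1 ⇒ 853 is inert.

p is inert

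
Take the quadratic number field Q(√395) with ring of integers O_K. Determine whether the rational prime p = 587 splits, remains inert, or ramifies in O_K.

p is inert

d = 395 ≡ 3 (mod 4), so O_K = ℤ[√395] and disc(K) = 4d = 1580.
Since gcd(587, 1580) = 1 the prime 587 does not ramify.
Euler's criterion: 395^293 mod 587 = 586. Thus (395|587) = -1.
Legendre symbol -1 ⇒ 587 is inert.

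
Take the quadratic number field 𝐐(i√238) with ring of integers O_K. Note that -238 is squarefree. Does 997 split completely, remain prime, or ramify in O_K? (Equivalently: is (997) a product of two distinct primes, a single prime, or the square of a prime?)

remains prime (inert)

Since -238 ≢ 1 mod 4, the ring of integers is ℤ[√-238] with discriminant 4·(-238) = -952.
disc(K) = -952 is not divisible by 997; 997 is unramified.
Legendre symbol by Euler's criterion: (-238/997) ≡ (-238)^498 ≡ 996 (mod 997), i.e. (-238/997) = -1.
d is a non-residue mod p, hence 997 remains inert in O_K.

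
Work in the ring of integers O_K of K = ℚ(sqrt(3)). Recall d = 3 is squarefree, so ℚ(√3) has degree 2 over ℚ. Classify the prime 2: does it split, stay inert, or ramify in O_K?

ramified — (2) = 𝔭²

Since 3 ≢ 1 mod 4, the ring of integers is ℤ[√3] with discriminant 4·3 = 12.
disc(K) = 12 = 2·6, so p = 2 is ramified.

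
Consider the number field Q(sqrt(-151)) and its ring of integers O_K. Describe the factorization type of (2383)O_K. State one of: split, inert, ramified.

-151 mod 4 = 1, hence disc K = -151 and O_K = ℤ[(1+√-151)/2].
disc(K) = -151 is not divisible by 2383; 2383 is unramified.
Euler's criterion: (-151)^1191 mod 2383 = 1. Thus (-151|2383) = 1.
d is a quadratic residue mod p, hence 2383 splits in O_K.

p splits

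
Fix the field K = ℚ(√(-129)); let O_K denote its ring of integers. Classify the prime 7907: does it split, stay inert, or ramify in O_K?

-129 mod 4 = 3, hence disc K = 4·(-129) = -516 and O_K = ℤ[√-129].
disc(K) = -516 is not divisible by 7907; 7907 is unramified.
Legendre symbol by Euler's criterion: (-129/7907) ≡ (-129)^3953 ≡ 1 (mod 7907), i.e. (-129/7907) = 1.
d is a quadratic residue mod p, hence 7907 splits in O_K.

p splits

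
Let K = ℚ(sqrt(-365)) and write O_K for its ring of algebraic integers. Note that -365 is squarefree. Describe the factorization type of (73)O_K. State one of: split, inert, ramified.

ramified — (73) = 𝔭²

-365 mod 4 = 3, hence disc K = 4·(-365) = -1460 and O_K = ℤ[√-365].
73 divides disc(K) = -1460, so 73 ramifies.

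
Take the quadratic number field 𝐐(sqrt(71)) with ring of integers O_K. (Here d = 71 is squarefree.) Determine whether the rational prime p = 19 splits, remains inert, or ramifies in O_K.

71 mod 4 = 3, hence disc K = 4·71 = 284 and O_K = ℤ[√71].
Since gcd(19, 284) = 1 the prime 19 does not ramify.
Euler's criterion: 71^9 mod 19 = 18. Thus (71|19) = -1.
Legendre symbol -1 ⇒ 19 is inert.

p is inert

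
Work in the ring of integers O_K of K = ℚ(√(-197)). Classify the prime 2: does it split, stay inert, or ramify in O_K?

-197 mod 4 = 3, hence disc K = 4·(-197) = -788 and O_K = ℤ[√-197].
disc(K) = -788 = 2·(-394), so p = 2 is ramified.

ramified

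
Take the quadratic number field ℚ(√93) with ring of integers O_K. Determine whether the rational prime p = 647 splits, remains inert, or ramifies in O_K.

93 mod 4 = 1, hence disc K = 93 and O_K = ℤ[(1+√93)/2].
647 ∤ 93, so 647 is unramified.
(93/647) = 93^323 mod 647 = 1, giving Legendre symbol 1.
Legendre symbol 1 ⇒ 647 is split.

splits completely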